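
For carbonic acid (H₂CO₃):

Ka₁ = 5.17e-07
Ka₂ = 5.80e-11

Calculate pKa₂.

pKa₂ = -log(Ka₂) = -log(5.80e-11) = 10.24.

pK_{a2} = 10.24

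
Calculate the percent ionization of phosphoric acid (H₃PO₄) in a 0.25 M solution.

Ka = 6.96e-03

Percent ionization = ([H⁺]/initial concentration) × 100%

Using Ka equilibrium: x² + Ka×x - Ka×C = 0. Solving: [H⁺] = 3.8378e-02. Percent = (3.8378e-02/0.25) × 100

Percent ionization = 15.4%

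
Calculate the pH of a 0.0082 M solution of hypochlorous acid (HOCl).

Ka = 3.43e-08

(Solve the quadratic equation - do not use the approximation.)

x² + Ka×x - Ka×C = 0. Using quadratic formula: [H⁺] = 1.6754e-05

pH = 4.78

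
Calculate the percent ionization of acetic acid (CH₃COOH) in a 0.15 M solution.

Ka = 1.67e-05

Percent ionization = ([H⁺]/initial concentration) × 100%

Using Ka equilibrium: x² + Ka×x - Ka×C = 0. Solving: [H⁺] = 1.5744e-03. Percent = (1.5744e-03/0.15) × 100

Percent ionization = 1.05%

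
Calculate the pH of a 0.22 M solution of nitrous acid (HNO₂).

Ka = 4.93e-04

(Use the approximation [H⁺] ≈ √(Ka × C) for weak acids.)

[H⁺] = √(Ka × C) = √(4.93e-04 × 0.22) = 1.0414e-02. pH = -log(1.0414e-02)

pH = 1.98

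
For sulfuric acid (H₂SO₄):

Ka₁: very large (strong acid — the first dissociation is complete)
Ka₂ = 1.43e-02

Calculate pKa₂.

pKa₂ = -log(Ka₂) = -log(1.43e-02) = 1.84.

pK_{a2} = 1.84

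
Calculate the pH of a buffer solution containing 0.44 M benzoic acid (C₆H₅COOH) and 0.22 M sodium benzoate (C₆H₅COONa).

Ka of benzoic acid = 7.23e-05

pKa = -log(7.23e-05) = 4.14. pH = pKa + log([A⁻]/[HA]) = 4.14 + log(0.22/0.44)

pH = 3.84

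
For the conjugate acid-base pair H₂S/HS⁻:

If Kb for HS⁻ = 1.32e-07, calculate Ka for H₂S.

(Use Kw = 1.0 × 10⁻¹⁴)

For a conjugate pair Ka × Kb = Kw, so Ka = Kw/Kb = 1.0 × 10⁻¹⁴ / 1.32e-07 = 7.58e-08.

K_a = 7.58e-08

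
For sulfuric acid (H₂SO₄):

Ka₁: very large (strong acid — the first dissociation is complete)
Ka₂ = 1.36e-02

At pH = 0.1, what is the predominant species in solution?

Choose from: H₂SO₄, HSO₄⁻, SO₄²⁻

The first dissociation is complete, so H₂SO₄ itself is never the predominant species in water; pKa₂ = -log(1.36e-02) = 1.87. For a polyprotic acid the predominant species crosses at each pKa: below pKa_n the protonated form dominates, above it the deprotonated form does. At pH = 0.1, the predominant species is HSO₄⁻.

HSO₄⁻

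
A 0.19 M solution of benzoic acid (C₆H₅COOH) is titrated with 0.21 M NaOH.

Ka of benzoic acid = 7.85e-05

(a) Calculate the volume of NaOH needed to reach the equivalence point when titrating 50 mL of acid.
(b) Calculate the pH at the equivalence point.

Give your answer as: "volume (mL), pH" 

moles acid = 0.19 × 50/1000 = 0.0095 mol; V_base = moles/0.21 × 1000 = 45.2 mL. At equivalence only the conjugate base is present: [A⁻] = 0.0095/0.095 = 9.9750e-02 M. Kb = Kw/Ka = 1.27e-10; [OH⁻] = √(Kb × [A⁻]) = 3.5647e-06; pOH = 5.45; pH = 14 - pOH = 8.55.

V = 45.2 mL, pH = 8.55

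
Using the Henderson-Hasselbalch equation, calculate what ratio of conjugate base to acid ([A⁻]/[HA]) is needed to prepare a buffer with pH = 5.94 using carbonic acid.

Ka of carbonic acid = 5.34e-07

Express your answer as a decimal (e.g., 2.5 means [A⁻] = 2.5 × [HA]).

pKa = -log(5.34e-07) = 6.2725. pH = pKa + log([A⁻]/[HA]), so log([A⁻]/[HA]) = pH − pKa = 5.94 − 6.2725 = -0.3325. [A⁻]/[HA] = 10^(-0.3325) = 0.465

[A⁻]/[HA] = 0.465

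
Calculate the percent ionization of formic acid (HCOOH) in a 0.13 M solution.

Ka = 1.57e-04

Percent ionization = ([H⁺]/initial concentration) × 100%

Using Ka equilibrium: x² + Ka×x - Ka×C = 0. Solving: [H⁺] = 4.4399e-03. Percent = (4.4399e-03/0.13) × 100

Percent ionization = 3.42%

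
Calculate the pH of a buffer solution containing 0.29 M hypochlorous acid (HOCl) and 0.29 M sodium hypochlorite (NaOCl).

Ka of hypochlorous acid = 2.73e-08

pKa = -log(2.73e-08) = 7.56. pH = pKa + log([A⁻]/[HA]) = 7.56 + log(0.29/0.29)

pH = 7.56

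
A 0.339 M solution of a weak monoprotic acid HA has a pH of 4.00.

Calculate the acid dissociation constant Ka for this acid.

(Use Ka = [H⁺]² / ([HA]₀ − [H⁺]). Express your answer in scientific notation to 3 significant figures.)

[H⁺] = 10^(−pH) = 10^(−4.00) = 1.000e-04 M. For HA ⇌ H⁺ + A⁻, Ka = [H⁺][A⁻]/[HA] = [H⁺]² / ([HA]₀ − [H⁺]) = (1.000e-04)² / (0.339 − 1.000e-04) = 2.95e-08.

K_a = 2.95e-08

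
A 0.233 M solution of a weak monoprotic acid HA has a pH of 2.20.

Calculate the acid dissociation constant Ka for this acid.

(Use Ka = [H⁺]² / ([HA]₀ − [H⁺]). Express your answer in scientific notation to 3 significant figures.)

[H⁺] = 10^(−pH) = 10^(−2.20) = 6.310e-03 M. For HA ⇌ H⁺ + A⁻, Ka = [H⁺][A⁻]/[HA] = [H⁺]² / ([HA]₀ − [H⁺]) = (6.310e-03)² / (0.233 − 6.310e-03) = 1.76e-04.

K_a = 1.76e-04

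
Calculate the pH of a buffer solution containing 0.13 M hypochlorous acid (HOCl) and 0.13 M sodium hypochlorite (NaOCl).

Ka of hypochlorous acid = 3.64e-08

pKa = -log(3.64e-08) = 7.44. pH = pKa + log([A⁻]/[HA]) = 7.44 + log(0.13/0.13)

pH = 7.44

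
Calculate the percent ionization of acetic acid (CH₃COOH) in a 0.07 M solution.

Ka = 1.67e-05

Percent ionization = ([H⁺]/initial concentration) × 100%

Using Ka equilibrium: x² + Ka×x - Ka×C = 0. Solving: [H⁺] = 1.0729e-03. Percent = (1.0729e-03/0.07) × 100

Percent ionization = 1.53%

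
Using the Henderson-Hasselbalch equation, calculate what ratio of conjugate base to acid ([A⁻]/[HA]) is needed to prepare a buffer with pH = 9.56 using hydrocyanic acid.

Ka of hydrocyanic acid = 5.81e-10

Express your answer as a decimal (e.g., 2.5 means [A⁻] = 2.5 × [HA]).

pKa = -log(5.81e-10) = 9.2358. pH = pKa + log([A⁻]/[HA]), so log([A⁻]/[HA]) = pH − pKa = 9.56 − 9.2358 = 0.3242. [A⁻]/[HA] = 10^(0.3242) = 2.11

[A⁻]/[HA] = 2.11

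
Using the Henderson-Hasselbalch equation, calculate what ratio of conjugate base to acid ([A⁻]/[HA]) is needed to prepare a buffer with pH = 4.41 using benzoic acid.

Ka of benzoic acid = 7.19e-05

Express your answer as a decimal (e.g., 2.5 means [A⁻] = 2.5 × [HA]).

pKa = -log(7.19e-05) = 4.1433. pH = pKa + log([A⁻]/[HA]), so log([A⁻]/[HA]) = pH − pKa = 4.41 − 4.1433 = 0.2667. [A⁻]/[HA] = 10^(0.2667) = 1.85

[A⁻]/[HA] = 1.85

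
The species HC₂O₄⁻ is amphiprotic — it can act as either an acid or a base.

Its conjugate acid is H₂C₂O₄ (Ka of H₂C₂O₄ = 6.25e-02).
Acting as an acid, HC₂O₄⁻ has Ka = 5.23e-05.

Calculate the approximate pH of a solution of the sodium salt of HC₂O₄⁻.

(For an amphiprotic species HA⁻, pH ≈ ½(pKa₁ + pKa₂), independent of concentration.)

pKa₁ = -log(6.25e-02) = 1.20; pKa₂ = -log(5.23e-05) = 4.28. For an amphiprotic species, pH ≈ ½(pKa₁ + pKa₂) = ½(1.20 + 4.28) = 2.74.

pH = 2.74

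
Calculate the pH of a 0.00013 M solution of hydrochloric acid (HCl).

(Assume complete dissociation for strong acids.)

[H⁺] = 0.00013 M for strong acid. pH = -log[H⁺] = -log(0.00013)

pH = 3.89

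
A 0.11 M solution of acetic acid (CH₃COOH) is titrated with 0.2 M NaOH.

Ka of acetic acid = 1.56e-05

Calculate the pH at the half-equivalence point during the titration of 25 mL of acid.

At half-equivalence [HA] = [A⁻], so Henderson-Hasselbalch gives pH = pKa = -log(1.56e-05) = 4.81.

pH = pKa = 4.81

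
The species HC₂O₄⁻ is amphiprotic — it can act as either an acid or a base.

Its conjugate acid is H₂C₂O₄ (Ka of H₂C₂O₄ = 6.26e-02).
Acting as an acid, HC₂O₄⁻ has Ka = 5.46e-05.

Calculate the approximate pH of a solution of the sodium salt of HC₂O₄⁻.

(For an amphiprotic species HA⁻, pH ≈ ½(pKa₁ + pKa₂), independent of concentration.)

pKa₁ = -log(6.26e-02) = 1.20; pKa₂ = -log(5.46e-05) = 4.26. For an amphiprotic species, pH ≈ ½(pKa₁ + pKa₂) = ½(1.20 + 4.26) = 2.73.

pH = 2.73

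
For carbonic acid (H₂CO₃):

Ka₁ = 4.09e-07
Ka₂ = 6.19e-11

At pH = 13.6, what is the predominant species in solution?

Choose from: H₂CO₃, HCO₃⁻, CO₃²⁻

pKa₁ = 6.39, pKa₂ = 10.21. For a polyprotic acid the predominant species crosses at each pKa: below pKa_n the protonated form dominates, above it the deprotonated form does. At pH = 13.6, the predominant species is CO₃²⁻.

CO₃²⁻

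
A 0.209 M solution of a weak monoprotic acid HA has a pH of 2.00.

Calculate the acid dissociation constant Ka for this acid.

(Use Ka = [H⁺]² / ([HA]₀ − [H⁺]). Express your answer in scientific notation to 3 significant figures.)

[H⁺] = 10^(−pH) = 10^(−2.00) = 1.000e-02 M. For HA ⇌ H⁺ + A⁻, Ka = [H⁺][A⁻]/[HA] = [H⁺]² / ([HA]₀ − [H⁺]) = (1.000e-02)² / (0.209 − 1.000e-02) = 5.03e-04.

K_a = 5.03e-04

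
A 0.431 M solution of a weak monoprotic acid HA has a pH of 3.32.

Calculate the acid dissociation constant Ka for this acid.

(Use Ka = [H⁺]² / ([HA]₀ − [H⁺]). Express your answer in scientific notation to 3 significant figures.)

[H⁺] = 10^(−pH) = 10^(−3.32) = 4.786e-04 M. For HA ⇌ H⁺ + A⁻, Ka = [H⁺][A⁻]/[HA] = [H⁺]² / ([HA]₀ − [H⁺]) = (4.786e-04)² / (0.431 − 4.786e-04) = 5.32e-07.

K_a = 5.32e-07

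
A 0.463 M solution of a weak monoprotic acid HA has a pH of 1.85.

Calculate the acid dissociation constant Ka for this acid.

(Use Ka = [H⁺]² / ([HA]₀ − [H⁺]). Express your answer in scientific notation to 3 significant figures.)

[H⁺] = 10^(−pH) = 10^(−1.85) = 1.413e-02 M. For HA ⇌ H⁺ + A⁻, Ka = [H⁺][A⁻]/[HA] = [H⁺]² / ([HA]₀ − [H⁺]) = (1.413e-02)² / (0.463 − 1.413e-02) = 4.45e-04.

K_a = 4.45e-04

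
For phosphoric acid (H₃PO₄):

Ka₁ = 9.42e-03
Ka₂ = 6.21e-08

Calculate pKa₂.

pKa₂ = -log(Ka₂) = -log(6.21e-08) = 7.21.

pK_{a2} = 7.21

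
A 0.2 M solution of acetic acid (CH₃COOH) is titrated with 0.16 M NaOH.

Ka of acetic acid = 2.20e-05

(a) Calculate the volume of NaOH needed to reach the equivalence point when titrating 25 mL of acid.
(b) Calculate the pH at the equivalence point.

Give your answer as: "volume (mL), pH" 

moles acid = 0.2 × 25/1000 = 0.005 mol; V_base = moles/0.16 × 1000 = 31.2 mL. At equivalence only the conjugate base is present: [A⁻] = 0.005/0.056 = 8.8889e-02 M. Kb = Kw/Ka = 4.55e-10; [OH⁻] = √(Kb × [A⁻]) = 6.3564e-06; pOH = 5.20; pH = 14 - pOH = 8.80.

V = 31.2 mL, pH = 8.80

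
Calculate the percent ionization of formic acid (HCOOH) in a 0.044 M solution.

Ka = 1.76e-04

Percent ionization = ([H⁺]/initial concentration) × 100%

Using Ka equilibrium: x² + Ka×x - Ka×C = 0. Solving: [H⁺] = 2.6962e-03. Percent = (2.6962e-03/0.044) × 100

Percent ionization = 6.13%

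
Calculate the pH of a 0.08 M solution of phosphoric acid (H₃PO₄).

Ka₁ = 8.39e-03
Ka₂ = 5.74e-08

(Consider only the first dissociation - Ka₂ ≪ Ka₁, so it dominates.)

First dissociation dominates. From Ka₁ = [H⁺][HA⁻]/[H₂A], x² + Ka₁·x − Ka₁·C = 0 with C = 0.08 M and Ka₁ = 8.39e-03. Solving: [H⁺] = (−Ka₁ + √(Ka₁² + 4·Ka₁·C)) / 2 = 2.2050e-02 M. pH = -log(2.2050e-02) = 1.66.

pH = 1.66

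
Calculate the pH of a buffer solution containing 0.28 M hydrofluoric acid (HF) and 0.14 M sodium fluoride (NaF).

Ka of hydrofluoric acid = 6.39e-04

pKa = -log(6.39e-04) = 3.19. pH = pKa + log([A⁻]/[HA]) = 3.19 + log(0.14/0.28)

pH = 2.89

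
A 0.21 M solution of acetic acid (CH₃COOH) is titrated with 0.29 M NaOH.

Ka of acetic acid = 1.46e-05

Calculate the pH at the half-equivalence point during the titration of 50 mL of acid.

At half-equivalence [HA] = [A⁻], so Henderson-Hasselbalch gives pH = pKa = -log(1.46e-05) = 4.84.

pH = pKa = 4.84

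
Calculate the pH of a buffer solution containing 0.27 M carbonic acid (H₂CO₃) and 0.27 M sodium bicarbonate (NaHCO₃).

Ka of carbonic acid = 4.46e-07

pKa = -log(4.46e-07) = 6.35. pH = pKa + log([A⁻]/[HA]) = 6.35 + log(0.27/0.27)

pH = 6.35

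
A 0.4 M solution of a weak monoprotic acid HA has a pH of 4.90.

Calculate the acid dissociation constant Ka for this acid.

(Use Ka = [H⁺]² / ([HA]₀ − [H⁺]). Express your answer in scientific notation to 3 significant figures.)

[H⁺] = 10^(−pH) = 10^(−4.90) = 1.259e-05 M. For HA ⇌ H⁺ + A⁻, Ka = [H⁺][A⁻]/[HA] = [H⁺]² / ([HA]₀ − [H⁺]) = (1.259e-05)² / (0.4 − 1.259e-05) = 3.96e-10.

K_a = 3.96e-10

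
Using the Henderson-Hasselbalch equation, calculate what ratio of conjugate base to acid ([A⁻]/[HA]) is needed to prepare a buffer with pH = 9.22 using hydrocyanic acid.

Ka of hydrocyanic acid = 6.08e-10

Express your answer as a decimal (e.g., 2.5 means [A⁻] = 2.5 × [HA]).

pKa = -log(6.08e-10) = 9.2161. pH = pKa + log([A⁻]/[HA]), so log([A⁻]/[HA]) = pH − pKa = 9.22 − 9.2161 = 0.0039. [A⁻]/[HA] = 10^(0.0039) = 1.01

[A⁻]/[HA] = 1.01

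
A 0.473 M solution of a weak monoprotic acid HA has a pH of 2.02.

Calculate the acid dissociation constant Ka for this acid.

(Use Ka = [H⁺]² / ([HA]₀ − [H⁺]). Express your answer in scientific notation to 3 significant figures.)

[H⁺] = 10^(−pH) = 10^(−2.02) = 9.550e-03 M. For HA ⇌ H⁺ + A⁻, Ka = [H⁺][A⁻]/[HA] = [H⁺]² / ([HA]₀ − [H⁺]) = (9.550e-03)² / (0.473 − 9.550e-03) = 1.97e-04.

K_a = 1.97e-04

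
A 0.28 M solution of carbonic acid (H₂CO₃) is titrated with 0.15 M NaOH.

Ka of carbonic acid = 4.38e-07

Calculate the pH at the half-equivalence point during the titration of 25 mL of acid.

At half-equivalence [HA] = [A⁻], so Henderson-Hasselbalch gives pH = pKa = -log(4.38e-07) = 6.36.

pH = pKa = 6.36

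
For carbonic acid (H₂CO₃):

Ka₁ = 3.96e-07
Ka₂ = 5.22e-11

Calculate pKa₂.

pKa₂ = -log(Ka₂) = -log(5.22e-11) = 10.28.

pK_{a2} = 10.28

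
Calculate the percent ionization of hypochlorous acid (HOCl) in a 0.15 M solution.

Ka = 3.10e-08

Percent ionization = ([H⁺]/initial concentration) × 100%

Using Ka equilibrium: x² + Ka×x - Ka×C = 0. Solving: [H⁺] = 6.8175e-05. Percent = (6.8175e-05/0.15) × 100

Percent ionization = 0.0455%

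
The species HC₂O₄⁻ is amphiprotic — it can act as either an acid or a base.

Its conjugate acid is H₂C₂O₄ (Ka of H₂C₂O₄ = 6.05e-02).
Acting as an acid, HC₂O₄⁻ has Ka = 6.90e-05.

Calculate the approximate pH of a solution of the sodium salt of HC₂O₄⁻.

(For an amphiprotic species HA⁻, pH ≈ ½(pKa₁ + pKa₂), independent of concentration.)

pKa₁ = -log(6.05e-02) = 1.22; pKa₂ = -log(6.90e-05) = 4.16. For an amphiprotic species, pH ≈ ½(pKa₁ + pKa₂) = ½(1.22 + 4.16) = 2.69.

pH = 2.69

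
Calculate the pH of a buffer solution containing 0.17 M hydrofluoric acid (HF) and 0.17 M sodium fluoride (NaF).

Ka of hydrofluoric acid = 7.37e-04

pKa = -log(7.37e-04) = 3.13. pH = pKa + log([A⁻]/[HA]) = 3.13 + log(0.17/0.17)

pH = 3.13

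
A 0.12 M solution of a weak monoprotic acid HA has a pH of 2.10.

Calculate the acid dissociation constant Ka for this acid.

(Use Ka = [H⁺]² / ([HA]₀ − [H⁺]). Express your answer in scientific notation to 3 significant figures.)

[H⁺] = 10^(−pH) = 10^(−2.10) = 7.943e-03 M. For HA ⇌ H⁺ + A⁻, Ka = [H⁺][A⁻]/[HA] = [H⁺]² / ([HA]₀ − [H⁺]) = (7.943e-03)² / (0.12 − 7.943e-03) = 5.63e-04.

K_a = 5.63e-04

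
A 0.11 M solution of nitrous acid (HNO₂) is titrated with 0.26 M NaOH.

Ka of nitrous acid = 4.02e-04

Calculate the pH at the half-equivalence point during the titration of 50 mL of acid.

At half-equivalence [HA] = [A⁻], so Henderson-Hasselbalch gives pH = pKa = -log(4.02e-04) = 3.40.

pH = pKa = 3.40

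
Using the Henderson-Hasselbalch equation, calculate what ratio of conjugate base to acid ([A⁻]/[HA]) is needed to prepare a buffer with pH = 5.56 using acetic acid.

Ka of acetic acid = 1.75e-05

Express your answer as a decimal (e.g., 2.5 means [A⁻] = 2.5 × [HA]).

pKa = -log(1.75e-05) = 4.7570. pH = pKa + log([A⁻]/[HA]), so log([A⁻]/[HA]) = pH − pKa = 5.56 − 4.7570 = 0.8030. [A⁻]/[HA] = 10^(0.8030) = 6.35

[A⁻]/[HA] = 6.35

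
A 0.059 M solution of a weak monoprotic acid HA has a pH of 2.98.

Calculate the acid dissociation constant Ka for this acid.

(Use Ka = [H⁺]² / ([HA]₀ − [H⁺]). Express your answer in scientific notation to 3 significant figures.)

[H⁺] = 10^(−pH) = 10^(−2.98) = 1.047e-03 M. For HA ⇌ H⁺ + A⁻, Ka = [H⁺][A⁻]/[HA] = [H⁺]² / ([HA]₀ − [H⁺]) = (1.047e-03)² / (0.059 − 1.047e-03) = 1.89e-05.

K_a = 1.89e-05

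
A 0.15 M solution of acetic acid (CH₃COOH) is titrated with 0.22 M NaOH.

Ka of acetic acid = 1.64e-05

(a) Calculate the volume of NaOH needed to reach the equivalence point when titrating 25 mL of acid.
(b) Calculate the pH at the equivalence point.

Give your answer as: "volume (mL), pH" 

moles acid = 0.15 × 25/1000 = 0.00375 mol; V_base = moles/0.22 × 1000 = 17.0 mL. At equivalence only the conjugate base is present: [A⁻] = 0.00375/0.042 = 8.9189e-02 M. Kb = Kw/Ka = 6.10e-10; [OH⁻] = √(Kb × [A⁻]) = 7.3745e-06; pOH = 5.13; pH = 14 - pOH = 8.87.

V = 17.0 mL, pH = 8.87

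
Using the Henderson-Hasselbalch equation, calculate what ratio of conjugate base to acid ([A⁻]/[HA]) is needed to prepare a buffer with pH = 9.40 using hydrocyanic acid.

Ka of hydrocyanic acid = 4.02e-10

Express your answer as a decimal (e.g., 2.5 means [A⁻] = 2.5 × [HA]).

pKa = -log(4.02e-10) = 9.3958. pH = pKa + log([A⁻]/[HA]), so log([A⁻]/[HA]) = pH − pKa = 9.40 − 9.3958 = 0.0042. [A⁻]/[HA] = 10^(0.0042) = 1.01

[A⁻]/[HA] = 1.01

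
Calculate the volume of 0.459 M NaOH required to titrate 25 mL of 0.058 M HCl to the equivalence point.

At equivalence: moles acid = moles base. moles HCl = 0.058 × 25/1000 = 0.00145 mol. V_base = moles / 0.459 × 1000 = 3.2 mL.

V_{base} = 3.2 mL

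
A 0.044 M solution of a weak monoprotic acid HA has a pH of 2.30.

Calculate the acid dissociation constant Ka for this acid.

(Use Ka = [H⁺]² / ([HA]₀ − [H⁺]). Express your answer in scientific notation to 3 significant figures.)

[H⁺] = 10^(−pH) = 10^(−2.30) = 5.012e-03 M. For HA ⇌ H⁺ + A⁻, Ka = [H⁺][A⁻]/[HA] = [H⁺]² / ([HA]₀ − [H⁺]) = (5.012e-03)² / (0.044 − 5.012e-03) = 6.44e-04.

K_a = 6.44e-04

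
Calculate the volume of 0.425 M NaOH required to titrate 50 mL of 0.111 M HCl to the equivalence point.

At equivalence: moles acid = moles base. moles HCl = 0.111 × 50/1000 = 0.00555 mol. V_base = moles / 0.425 × 1000 = 13.1 mL.

V_{base} = 13.1 mL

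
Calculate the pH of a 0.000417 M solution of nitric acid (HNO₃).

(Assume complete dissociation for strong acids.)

[H⁺] = 0.000417 M for strong acid. pH = -log[H⁺] = -log(0.000417)

pH = 3.38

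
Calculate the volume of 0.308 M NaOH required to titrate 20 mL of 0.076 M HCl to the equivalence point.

At equivalence: moles acid = moles base. moles HCl = 0.076 × 20/1000 = 0.00152 mol. V_base = moles / 0.308 × 1000 = 4.9 mL.

V_{base} = 4.9 mL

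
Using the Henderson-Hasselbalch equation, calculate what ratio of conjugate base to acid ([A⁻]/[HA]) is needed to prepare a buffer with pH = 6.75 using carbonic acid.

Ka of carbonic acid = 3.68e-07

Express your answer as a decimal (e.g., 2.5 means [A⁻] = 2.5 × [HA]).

pKa = -log(3.68e-07) = 6.4342. pH = pKa + log([A⁻]/[HA]), so log([A⁻]/[HA]) = pH − pKa = 6.75 − 6.4342 = 0.3158. [A⁻]/[HA] = 10^(0.3158) = 2.07

[A⁻]/[HA] = 2.07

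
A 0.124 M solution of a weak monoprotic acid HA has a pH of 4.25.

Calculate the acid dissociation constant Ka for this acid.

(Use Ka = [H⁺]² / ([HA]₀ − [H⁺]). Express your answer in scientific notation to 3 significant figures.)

[H⁺] = 10^(−pH) = 10^(−4.25) = 5.623e-05 M. For HA ⇌ H⁺ + A⁻, Ka = [H⁺][A⁻]/[HA] = [H⁺]² / ([HA]₀ − [H⁺]) = (5.623e-05)² / (0.124 − 5.623e-05) = 2.55e-08.

K_a = 2.55e-08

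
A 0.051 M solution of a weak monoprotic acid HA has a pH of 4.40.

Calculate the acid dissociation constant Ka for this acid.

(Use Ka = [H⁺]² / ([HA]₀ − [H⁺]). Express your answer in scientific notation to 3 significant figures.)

[H⁺] = 10^(−pH) = 10^(−4.40) = 3.981e-05 M. For HA ⇌ H⁺ + A⁻, Ka = [H⁺][A⁻]/[HA] = [H⁺]² / ([HA]₀ − [H⁺]) = (3.981e-05)² / (0.051 − 3.981e-05) = 3.11e-08.

K_a = 3.11e-08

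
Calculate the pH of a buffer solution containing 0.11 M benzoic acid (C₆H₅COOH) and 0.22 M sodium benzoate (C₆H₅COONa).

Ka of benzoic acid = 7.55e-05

pKa = -log(7.55e-05) = 4.12. pH = pKa + log([A⁻]/[HA]) = 4.12 + log(0.22/0.11)

pH = 4.42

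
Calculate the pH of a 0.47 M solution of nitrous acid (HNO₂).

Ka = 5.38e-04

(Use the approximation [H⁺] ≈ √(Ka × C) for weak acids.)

[H⁺] = √(Ka × C) = √(5.38e-04 × 0.47) = 1.5902e-02. pH = -log(1.5902e-02)

pH = 1.80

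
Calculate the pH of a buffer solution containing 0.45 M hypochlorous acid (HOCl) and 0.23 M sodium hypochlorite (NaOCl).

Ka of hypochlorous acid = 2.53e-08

pKa = -log(2.53e-08) = 7.60. pH = pKa + log([A⁻]/[HA]) = 7.60 + log(0.23/0.45)

pH = 7.31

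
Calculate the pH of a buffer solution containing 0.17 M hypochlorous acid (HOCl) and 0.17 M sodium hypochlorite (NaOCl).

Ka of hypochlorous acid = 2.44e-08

pKa = -log(2.44e-08) = 7.61. pH = pKa + log([A⁻]/[HA]) = 7.61 + log(0.17/0.17)

pH = 7.61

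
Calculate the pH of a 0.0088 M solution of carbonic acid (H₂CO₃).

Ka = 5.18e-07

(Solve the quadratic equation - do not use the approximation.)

x² + Ka×x - Ka×C = 0. Using quadratic formula: [H⁺] = 6.7257e-05

pH = 4.17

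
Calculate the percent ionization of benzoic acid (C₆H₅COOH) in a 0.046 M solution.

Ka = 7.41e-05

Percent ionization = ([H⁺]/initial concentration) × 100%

Using Ka equilibrium: x² + Ka×x - Ka×C = 0. Solving: [H⁺] = 1.8096e-03. Percent = (1.8096e-03/0.046) × 100

Percent ionization = 3.93%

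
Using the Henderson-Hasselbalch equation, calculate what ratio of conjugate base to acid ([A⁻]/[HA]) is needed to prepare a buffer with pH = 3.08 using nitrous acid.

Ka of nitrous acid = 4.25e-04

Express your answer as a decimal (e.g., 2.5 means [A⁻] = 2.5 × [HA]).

pKa = -log(4.25e-04) = 3.3716. pH = pKa + log([A⁻]/[HA]), so log([A⁻]/[HA]) = pH − pKa = 3.08 − 3.3716 = -0.2916. [A⁻]/[HA] = 10^(-0.2916) = 0.511

[A⁻]/[HA] = 0.511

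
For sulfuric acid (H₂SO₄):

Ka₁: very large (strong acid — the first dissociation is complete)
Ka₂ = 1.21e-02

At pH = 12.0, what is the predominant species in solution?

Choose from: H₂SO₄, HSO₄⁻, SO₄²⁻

The first dissociation is complete, so H₂SO₄ itself is never the predominant species in water; pKa₂ = -log(1.21e-02) = 1.92. For a polyprotic acid the predominant species crosses at each pKa: below pKa_n the protonated form dominates, above it the deprotonated form does. At pH = 12.0, the predominant species is SO₄²⁻.

SO₄²⁻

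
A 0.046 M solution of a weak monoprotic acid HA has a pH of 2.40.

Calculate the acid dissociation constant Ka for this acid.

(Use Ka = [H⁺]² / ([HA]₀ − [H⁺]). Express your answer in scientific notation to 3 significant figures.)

[H⁺] = 10^(−pH) = 10^(−2.40) = 3.981e-03 M. For HA ⇌ H⁺ + A⁻, Ka = [H⁺][A⁻]/[HA] = [H⁺]² / ([HA]₀ − [H⁺]) = (3.981e-03)² / (0.046 − 3.981e-03) = 3.77e-04.

K_a = 3.77e-04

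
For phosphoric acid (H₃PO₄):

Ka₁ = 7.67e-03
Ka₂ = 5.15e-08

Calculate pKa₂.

pKa₂ = -log(Ka₂) = -log(5.15e-08) = 7.29.

pK_{a2} = 7.29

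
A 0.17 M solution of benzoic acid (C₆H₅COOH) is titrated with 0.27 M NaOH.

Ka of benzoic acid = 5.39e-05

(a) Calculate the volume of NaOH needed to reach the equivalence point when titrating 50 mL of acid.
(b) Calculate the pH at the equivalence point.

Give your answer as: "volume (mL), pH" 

moles acid = 0.17 × 50/1000 = 0.0085 mol; V_base = moles/0.27 × 1000 = 31.5 mL. At equivalence only the conjugate base is present: [A⁻] = 0.0085/0.081 = 1.0432e-01 M. Kb = Kw/Ka = 1.86e-10; [OH⁻] = √(Kb × [A⁻]) = 4.3993e-06; pOH = 5.36; pH = 14 - pOH = 8.64.

V = 31.5 mL, pH = 8.64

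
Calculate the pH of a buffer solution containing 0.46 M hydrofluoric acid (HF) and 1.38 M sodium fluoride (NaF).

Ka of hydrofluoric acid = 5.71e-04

pKa = -log(5.71e-04) = 3.24. pH = pKa + log([A⁻]/[HA]) = 3.24 + log(1.38/0.46)

pH = 3.72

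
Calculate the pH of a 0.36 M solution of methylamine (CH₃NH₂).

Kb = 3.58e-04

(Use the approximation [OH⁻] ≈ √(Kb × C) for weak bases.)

[OH⁻] = √(Kb × C) = √(3.58e-04 × 0.36) = 1.1353e-02. pOH = 1.94, pH = 14 - pOH

pH = 12.06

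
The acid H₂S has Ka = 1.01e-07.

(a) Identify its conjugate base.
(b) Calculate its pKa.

(a) The conjugate base is formed by removing one H⁺ from H₂S, giving HS⁻. (b) pKa = -log(Ka) = -log(1.01e-07) = 7.00.

Conjugate base: HS⁻; pK_a = 7.00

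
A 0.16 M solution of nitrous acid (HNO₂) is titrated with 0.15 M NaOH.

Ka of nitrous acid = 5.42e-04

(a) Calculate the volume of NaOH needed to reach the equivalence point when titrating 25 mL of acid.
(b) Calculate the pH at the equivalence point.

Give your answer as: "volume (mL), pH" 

moles acid = 0.16 × 25/1000 = 0.004 mol; V_base = moles/0.15 × 1000 = 26.7 mL. At equivalence only the conjugate base is present: [A⁻] = 0.004/0.052 = 7.7419e-02 M. Kb = Kw/Ka = 1.85e-11; [OH⁻] = √(Kb × [A⁻]) = 1.1952e-06; pOH = 5.92; pH = 14 - pOH = 8.08.

V = 26.7 mL, pH = 8.08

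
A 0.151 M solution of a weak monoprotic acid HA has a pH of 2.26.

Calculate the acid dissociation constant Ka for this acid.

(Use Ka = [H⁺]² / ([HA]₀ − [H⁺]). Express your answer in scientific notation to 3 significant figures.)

[H⁺] = 10^(−pH) = 10^(−2.26) = 5.495e-03 M. For HA ⇌ H⁺ + A⁻, Ka = [H⁺][A⁻]/[HA] = [H⁺]² / ([HA]₀ − [H⁺]) = (5.495e-03)² / (0.151 − 5.495e-03) = 2.08e-04.

K_a = 2.08e-04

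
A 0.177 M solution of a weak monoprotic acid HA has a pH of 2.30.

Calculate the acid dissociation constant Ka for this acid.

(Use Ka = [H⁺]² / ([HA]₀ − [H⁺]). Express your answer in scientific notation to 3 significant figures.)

[H⁺] = 10^(−pH) = 10^(−2.30) = 5.012e-03 M. For HA ⇌ H⁺ + A⁻, Ka = [H⁺][A⁻]/[HA] = [H⁺]² / ([HA]₀ − [H⁺]) = (5.012e-03)² / (0.177 − 5.012e-03) = 1.46e-04.

K_a = 1.46e-04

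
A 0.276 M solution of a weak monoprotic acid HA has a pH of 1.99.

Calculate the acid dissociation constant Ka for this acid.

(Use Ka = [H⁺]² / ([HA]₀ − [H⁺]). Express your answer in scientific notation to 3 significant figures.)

[H⁺] = 10^(−pH) = 10^(−1.99) = 1.023e-02 M. For HA ⇌ H⁺ + A⁻, Ka = [H⁺][A⁻]/[HA] = [H⁺]² / ([HA]₀ − [H⁺]) = (1.023e-02)² / (0.276 − 1.023e-02) = 3.94e-04.

K_a = 3.94e-04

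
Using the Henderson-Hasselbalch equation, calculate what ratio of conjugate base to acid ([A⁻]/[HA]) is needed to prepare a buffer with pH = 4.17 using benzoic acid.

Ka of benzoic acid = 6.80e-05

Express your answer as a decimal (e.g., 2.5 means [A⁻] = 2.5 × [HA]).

pKa = -log(6.80e-05) = 4.1675. pH = pKa + log([A⁻]/[HA]), so log([A⁻]/[HA]) = pH − pKa = 4.17 − 4.1675 = 0.0025. [A⁻]/[HA] = 10^(0.0025) = 1.01

[A⁻]/[HA] = 1.01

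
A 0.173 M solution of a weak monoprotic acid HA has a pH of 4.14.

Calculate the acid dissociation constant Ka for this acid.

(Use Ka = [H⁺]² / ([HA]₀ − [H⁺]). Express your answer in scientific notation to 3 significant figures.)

[H⁺] = 10^(−pH) = 10^(−4.14) = 7.244e-05 M. For HA ⇌ H⁺ + A⁻, Ka = [H⁺][A⁻]/[HA] = [H⁺]² / ([HA]₀ − [H⁺]) = (7.244e-05)² / (0.173 − 7.244e-05) = 3.03e-08.

K_a = 3.03e-08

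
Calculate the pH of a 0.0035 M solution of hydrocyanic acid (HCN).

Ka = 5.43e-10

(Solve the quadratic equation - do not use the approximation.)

x² + Ka×x - Ka×C = 0. Using quadratic formula: [H⁺] = 1.3783e-06

pH = 5.86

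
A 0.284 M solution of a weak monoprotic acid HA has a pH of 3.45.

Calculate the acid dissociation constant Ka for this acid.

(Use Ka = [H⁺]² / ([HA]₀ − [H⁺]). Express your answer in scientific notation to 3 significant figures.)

[H⁺] = 10^(−pH) = 10^(−3.45) = 3.548e-04 M. For HA ⇌ H⁺ + A⁻, Ka = [H⁺][A⁻]/[HA] = [H⁺]² / ([HA]₀ − [H⁺]) = (3.548e-04)² / (0.284 − 3.548e-04) = 4.44e-07.

K_a = 4.44e-07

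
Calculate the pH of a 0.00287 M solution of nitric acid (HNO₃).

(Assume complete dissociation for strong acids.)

[H⁺] = 0.00287 M for strong acid. pH = -log[H⁺] = -log(0.00287)

pH = 2.54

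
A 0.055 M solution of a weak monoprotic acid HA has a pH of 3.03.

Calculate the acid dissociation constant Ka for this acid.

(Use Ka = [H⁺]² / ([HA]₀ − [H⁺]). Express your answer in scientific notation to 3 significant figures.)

[H⁺] = 10^(−pH) = 10^(−3.03) = 9.333e-04 M. For HA ⇌ H⁺ + A⁻, Ka = [H⁺][A⁻]/[HA] = [H⁺]² / ([HA]₀ − [H⁺]) = (9.333e-04)² / (0.055 − 9.333e-04) = 1.61e-05.

K_a = 1.61e-05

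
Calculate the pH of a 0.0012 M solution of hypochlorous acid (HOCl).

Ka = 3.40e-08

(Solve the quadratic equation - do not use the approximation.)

x² + Ka×x - Ka×C = 0. Using quadratic formula: [H⁺] = 6.3705e-06

pH = 5.20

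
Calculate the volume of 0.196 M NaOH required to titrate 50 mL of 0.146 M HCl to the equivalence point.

At equivalence: moles acid = moles base. moles HCl = 0.146 × 50/1000 = 0.0073 mol. V_base = moles / 0.196 × 1000 = 37.2 mL.

V_{base} = 37.2 mL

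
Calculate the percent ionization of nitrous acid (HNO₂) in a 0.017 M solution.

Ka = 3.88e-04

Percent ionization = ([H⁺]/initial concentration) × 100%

Using Ka equilibrium: x² + Ka×x - Ka×C = 0. Solving: [H⁺] = 2.3816e-03. Percent = (2.3816e-03/0.017) × 100

Percent ionization = 14%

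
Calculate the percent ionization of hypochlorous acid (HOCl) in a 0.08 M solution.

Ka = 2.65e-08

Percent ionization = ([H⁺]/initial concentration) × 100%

Using Ka equilibrium: x² + Ka×x - Ka×C = 0. Solving: [H⁺] = 4.6030e-05. Percent = (4.6030e-05/0.08) × 100

Percent ionization = 0.0575%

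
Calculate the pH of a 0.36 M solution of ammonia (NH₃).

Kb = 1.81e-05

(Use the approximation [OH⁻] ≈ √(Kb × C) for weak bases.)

[OH⁻] = √(Kb × C) = √(1.81e-05 × 0.36) = 2.5526e-03. pOH = 2.59, pH = 14 - pOH

pH = 11.41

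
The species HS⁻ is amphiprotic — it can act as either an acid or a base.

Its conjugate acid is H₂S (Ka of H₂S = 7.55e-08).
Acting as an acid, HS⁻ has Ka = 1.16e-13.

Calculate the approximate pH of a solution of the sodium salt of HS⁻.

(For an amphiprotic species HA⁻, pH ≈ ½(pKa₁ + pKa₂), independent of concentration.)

pKa₁ = -log(7.55e-08) = 7.12; pKa₂ = -log(1.16e-13) = 12.94. For an amphiprotic species, pH ≈ ½(pKa₁ + pKa₂) = ½(7.12 + 12.94) = 10.03.

pH = 10.03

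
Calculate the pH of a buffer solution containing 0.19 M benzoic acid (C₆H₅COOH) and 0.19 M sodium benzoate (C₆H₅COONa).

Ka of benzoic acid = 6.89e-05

pKa = -log(6.89e-05) = 4.16. pH = pKa + log([A⁻]/[HA]) = 4.16 + log(0.19/0.19)

pH = 4.16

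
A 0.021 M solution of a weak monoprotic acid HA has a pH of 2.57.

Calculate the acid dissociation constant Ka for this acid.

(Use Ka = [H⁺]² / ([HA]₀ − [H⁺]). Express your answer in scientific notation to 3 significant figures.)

[H⁺] = 10^(−pH) = 10^(−2.57) = 2.692e-03 M. For HA ⇌ H⁺ + A⁻, Ka = [H⁺][A⁻]/[HA] = [H⁺]² / ([HA]₀ − [H⁺]) = (2.692e-03)² / (0.021 − 2.692e-03) = 3.96e-04.

K_a = 3.96e-04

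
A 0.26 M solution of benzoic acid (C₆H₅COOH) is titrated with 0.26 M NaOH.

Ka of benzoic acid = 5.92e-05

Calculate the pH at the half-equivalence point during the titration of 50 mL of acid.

At half-equivalence [HA] = [A⁻], so Henderson-Hasselbalch gives pH = pKa = -log(5.92e-05) = 4.23.

pH = pKa = 4.23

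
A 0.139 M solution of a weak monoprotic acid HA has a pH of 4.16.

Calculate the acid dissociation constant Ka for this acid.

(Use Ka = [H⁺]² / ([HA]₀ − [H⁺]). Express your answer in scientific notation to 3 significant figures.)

[H⁺] = 10^(−pH) = 10^(−4.16) = 6.918e-05 M. For HA ⇌ H⁺ + A⁻, Ka = [H⁺][A⁻]/[HA] = [H⁺]² / ([HA]₀ − [H⁺]) = (6.918e-05)² / (0.139 − 6.918e-05) = 3.45e-08.

K_a = 3.45e-08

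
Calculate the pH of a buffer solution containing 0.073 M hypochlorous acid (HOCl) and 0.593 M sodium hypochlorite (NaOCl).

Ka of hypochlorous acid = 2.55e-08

pKa = -log(2.55e-08) = 7.59. pH = pKa + log([A⁻]/[HA]) = 7.59 + log(0.593/0.073)

pH = 8.50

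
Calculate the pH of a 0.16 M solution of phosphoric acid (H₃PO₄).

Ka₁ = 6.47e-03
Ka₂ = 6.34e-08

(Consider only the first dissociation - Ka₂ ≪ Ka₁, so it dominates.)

First dissociation dominates. From Ka₁ = [H⁺][HA⁻]/[H₂A], x² + Ka₁·x − Ka₁·C = 0 with C = 0.16 M and Ka₁ = 6.47e-03. Solving: [H⁺] = (−Ka₁ + √(Ka₁² + 4·Ka₁·C)) / 2 = 2.9102e-02 M. pH = -log(2.9102e-02) = 1.54.

pH = 1.54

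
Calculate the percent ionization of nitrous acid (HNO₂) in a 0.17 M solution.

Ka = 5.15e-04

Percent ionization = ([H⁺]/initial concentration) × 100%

Using Ka equilibrium: x² + Ka×x - Ka×C = 0. Solving: [H⁺] = 9.1029e-03. Percent = (9.1029e-03/0.17) × 100

Percent ionization = 5.35%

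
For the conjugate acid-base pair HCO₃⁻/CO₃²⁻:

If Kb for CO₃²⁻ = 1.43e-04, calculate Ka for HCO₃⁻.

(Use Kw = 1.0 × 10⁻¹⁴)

For a conjugate pair Ka × Kb = Kw, so Ka = Kw/Kb = 1.0 × 10⁻¹⁴ / 1.43e-04 = 6.99e-11.

K_a = 6.99e-11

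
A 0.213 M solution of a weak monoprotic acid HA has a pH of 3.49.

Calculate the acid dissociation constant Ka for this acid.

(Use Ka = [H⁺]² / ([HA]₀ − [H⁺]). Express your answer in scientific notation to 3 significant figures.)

[H⁺] = 10^(−pH) = 10^(−3.49) = 3.236e-04 M. For HA ⇌ H⁺ + A⁻, Ka = [H⁺][A⁻]/[HA] = [H⁺]² / ([HA]₀ − [H⁺]) = (3.236e-04)² / (0.213 − 3.236e-04) = 4.92e-07.

K_a = 4.92e-07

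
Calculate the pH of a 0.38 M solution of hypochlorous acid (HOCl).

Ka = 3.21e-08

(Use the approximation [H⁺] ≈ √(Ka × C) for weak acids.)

[H⁺] = √(Ka × C) = √(3.21e-08 × 0.38) = 1.1044e-04. pH = -log(1.1044e-04)

pH = 3.96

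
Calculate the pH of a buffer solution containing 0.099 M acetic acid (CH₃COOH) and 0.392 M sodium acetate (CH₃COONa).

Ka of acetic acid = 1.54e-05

pKa = -log(1.54e-05) = 4.81. pH = pKa + log([A⁻]/[HA]) = 4.81 + log(0.392/0.099)

pH = 5.41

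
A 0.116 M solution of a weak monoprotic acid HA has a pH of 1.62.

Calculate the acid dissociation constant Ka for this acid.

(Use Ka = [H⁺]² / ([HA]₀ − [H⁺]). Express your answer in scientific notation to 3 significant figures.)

[H⁺] = 10^(−pH) = 10^(−1.62) = 2.399e-02 M. For HA ⇌ H⁺ + A⁻, Ka = [H⁺][A⁻]/[HA] = [H⁺]² / ([HA]₀ − [H⁺]) = (2.399e-02)² / (0.116 − 2.399e-02) = 6.25e-03.

K_a = 6.25e-03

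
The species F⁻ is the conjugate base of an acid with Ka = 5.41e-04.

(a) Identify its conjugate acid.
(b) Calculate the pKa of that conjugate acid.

(a) The conjugate acid is formed by adding one H⁺ to F⁻, giving HF. (b) pKa = -log(Ka) = -log(5.41e-04) = 3.27.

Conjugate acid: HF; pK_a = 3.27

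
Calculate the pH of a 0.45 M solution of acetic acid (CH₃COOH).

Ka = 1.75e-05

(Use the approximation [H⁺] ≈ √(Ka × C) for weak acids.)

[H⁺] = √(Ka × C) = √(1.75e-05 × 0.45) = 2.8062e-03. pH = -log(2.8062e-03)

pH = 2.55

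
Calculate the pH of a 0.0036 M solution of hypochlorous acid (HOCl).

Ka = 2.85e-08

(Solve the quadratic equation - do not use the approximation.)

x² + Ka×x - Ka×C = 0. Using quadratic formula: [H⁺] = 1.0115e-05

pH = 5.00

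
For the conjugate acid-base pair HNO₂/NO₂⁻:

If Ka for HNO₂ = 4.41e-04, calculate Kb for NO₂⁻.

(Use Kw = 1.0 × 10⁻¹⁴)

For a conjugate pair Ka × Kb = Kw, so Kb = Kw/Ka = 1.0 × 10⁻¹⁴ / 4.41e-04 = 2.27e-11.

K_b = 2.27e-11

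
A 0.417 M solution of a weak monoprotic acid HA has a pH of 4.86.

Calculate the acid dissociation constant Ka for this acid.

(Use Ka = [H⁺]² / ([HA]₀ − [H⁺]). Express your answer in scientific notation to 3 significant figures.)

[H⁺] = 10^(−pH) = 10^(−4.86) = 1.380e-05 M. For HA ⇌ H⁺ + A⁻, Ka = [H⁺][A⁻]/[HA] = [H⁺]² / ([HA]₀ − [H⁺]) = (1.380e-05)² / (0.417 − 1.380e-05) = 4.57e-10.

K_a = 4.57e-10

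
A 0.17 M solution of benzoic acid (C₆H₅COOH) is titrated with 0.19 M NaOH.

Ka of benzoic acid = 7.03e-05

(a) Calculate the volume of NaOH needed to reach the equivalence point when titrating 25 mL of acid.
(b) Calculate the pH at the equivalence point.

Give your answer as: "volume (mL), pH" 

moles acid = 0.17 × 25/1000 = 0.00425 mol; V_base = moles/0.19 × 1000 = 22.4 mL. At equivalence only the conjugate base is present: [A⁻] = 0.00425/0.047 = 8.9722e-02 M. Kb = Kw/Ka = 1.42e-10; [OH⁻] = √(Kb × [A⁻]) = 3.5725e-06; pOH = 5.45; pH = 14 - pOH = 8.55.

V = 22.4 mL, pH = 8.55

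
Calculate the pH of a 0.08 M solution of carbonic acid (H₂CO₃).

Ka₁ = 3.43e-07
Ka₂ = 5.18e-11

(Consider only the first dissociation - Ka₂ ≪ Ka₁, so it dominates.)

First dissociation dominates. From Ka₁ = [H⁺][HA⁻]/[H₂A], x² + Ka₁·x − Ka₁·C = 0 with C = 0.08 M and Ka₁ = 3.43e-07. Solving: [H⁺] = (−Ka₁ + √(Ka₁² + 4·Ka₁·C)) / 2 = 1.6548e-04 M. pH = -log(1.6548e-04) = 3.78.

pH = 3.78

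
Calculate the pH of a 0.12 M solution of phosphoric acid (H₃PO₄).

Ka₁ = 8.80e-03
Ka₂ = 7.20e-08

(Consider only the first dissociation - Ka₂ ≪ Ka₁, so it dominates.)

First dissociation dominates. From Ka₁ = [H⁺][HA⁻]/[H₂A], x² + Ka₁·x − Ka₁·C = 0 with C = 0.12 M and Ka₁ = 8.80e-03. Solving: [H⁺] = (−Ka₁ + √(Ka₁² + 4·Ka₁·C)) / 2 = 2.8393e-02 M. pH = -log(2.8393e-02) = 1.55.

pH = 1.55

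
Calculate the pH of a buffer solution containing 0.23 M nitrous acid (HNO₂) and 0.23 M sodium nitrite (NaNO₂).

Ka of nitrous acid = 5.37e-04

pKa = -log(5.37e-04) = 3.27. pH = pKa + log([A⁻]/[HA]) = 3.27 + log(0.23/0.23)

pH = 3.27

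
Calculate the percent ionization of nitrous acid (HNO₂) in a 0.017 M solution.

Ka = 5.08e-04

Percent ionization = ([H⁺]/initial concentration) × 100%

Using Ka equilibrium: x² + Ka×x - Ka×C = 0. Solving: [H⁺] = 2.6957e-03. Percent = (2.6957e-03/0.017) × 100

Percent ionization = 15.9%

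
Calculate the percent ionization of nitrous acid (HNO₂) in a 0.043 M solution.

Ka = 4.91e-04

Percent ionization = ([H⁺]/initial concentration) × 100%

Using Ka equilibrium: x² + Ka×x - Ka×C = 0. Solving: [H⁺] = 4.3559e-03. Percent = (4.3559e-03/0.043) × 100

Percent ionization = 10.1%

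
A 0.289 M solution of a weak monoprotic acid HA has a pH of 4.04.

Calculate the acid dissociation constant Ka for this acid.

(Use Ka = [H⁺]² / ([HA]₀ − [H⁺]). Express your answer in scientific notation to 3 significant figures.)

[H⁺] = 10^(−pH) = 10^(−4.04) = 9.120e-05 M. For HA ⇌ H⁺ + A⁻, Ka = [H⁺][A⁻]/[HA] = [H⁺]² / ([HA]₀ − [H⁺]) = (9.120e-05)² / (0.289 − 9.120e-05) = 2.88e-08.

K_a = 2.88e-08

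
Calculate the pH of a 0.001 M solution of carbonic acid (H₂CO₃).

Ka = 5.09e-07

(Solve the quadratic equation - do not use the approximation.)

x² + Ka×x - Ka×C = 0. Using quadratic formula: [H⁺] = 2.2308e-05

pH = 4.65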